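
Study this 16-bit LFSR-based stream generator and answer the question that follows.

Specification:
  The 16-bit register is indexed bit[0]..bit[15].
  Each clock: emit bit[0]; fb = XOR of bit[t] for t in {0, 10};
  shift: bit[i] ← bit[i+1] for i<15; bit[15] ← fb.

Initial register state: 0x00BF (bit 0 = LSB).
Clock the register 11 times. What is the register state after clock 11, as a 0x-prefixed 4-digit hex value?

reg_0 = 0x00BF
clock 1: out=1, reg = 0x805F
clock 2: out=1, reg = 0xC02F
clock 3: out=1, reg = 0xE017
clock 4: out=1, reg = 0xF00B
clock 5: out=1, reg = 0xF805
clock 6: out=1, reg = 0xFC02
clock 7: out=0, reg = 0xFE01
clock 8: out=1, reg = 0x7F00
clock 9: out=0, reg = 0xBF80
clock 10: out=0, reg = 0xDFC0
clock 11: out=0, reg = 0xEFE0

0xEFE0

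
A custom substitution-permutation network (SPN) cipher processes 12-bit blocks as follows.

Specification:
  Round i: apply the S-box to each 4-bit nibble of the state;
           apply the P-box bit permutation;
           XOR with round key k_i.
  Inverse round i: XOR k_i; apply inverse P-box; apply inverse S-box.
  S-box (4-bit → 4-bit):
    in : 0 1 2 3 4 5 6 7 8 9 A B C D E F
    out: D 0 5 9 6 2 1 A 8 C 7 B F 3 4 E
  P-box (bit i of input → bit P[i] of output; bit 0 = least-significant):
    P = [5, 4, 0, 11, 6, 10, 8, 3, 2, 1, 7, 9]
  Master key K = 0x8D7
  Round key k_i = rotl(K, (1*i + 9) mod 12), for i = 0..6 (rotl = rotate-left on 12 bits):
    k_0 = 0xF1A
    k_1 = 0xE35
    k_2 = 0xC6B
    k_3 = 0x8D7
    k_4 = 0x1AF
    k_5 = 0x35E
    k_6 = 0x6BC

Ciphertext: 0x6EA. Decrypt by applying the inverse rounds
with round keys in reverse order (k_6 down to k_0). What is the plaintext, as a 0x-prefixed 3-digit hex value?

0x24C

s_0 = ciphertext = 0x6EA
s_1 = InvRound(s_0, k_6) = 0xD65
s_2 = InvRound(s_1, k_5) = 0x77C
s_3 = InvRound(s_2, k_4) = 0xFD4
s_4 = InvRound(s_3, k_3) = 0x74E
s_5 = InvRound(s_4, k_2) = 0x3E0
s_6 = InvRound(s_5, k_1) = 0x2AF
s_7 = InvRound(s_6, k_0) = 0x24C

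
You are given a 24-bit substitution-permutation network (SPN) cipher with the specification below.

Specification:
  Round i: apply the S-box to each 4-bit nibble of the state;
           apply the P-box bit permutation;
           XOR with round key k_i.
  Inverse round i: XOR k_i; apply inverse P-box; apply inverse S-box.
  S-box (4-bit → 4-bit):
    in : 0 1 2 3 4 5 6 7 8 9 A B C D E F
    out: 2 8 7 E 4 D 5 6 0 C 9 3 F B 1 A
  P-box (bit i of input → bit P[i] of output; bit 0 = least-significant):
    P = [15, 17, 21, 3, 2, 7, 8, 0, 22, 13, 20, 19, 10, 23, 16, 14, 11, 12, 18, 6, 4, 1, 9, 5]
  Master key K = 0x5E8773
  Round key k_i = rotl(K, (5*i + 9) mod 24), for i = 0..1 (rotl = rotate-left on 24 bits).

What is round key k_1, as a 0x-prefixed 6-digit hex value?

K = 0x5E8773
k_0 = rotl(K, (5*0+9) mod 24) = rotl(K, 9) = 0x0EE6BD
k_1 = rotl(K, (5*1+9) mod 24) = rotl(K, 14) = 0xDCD7A1

0xDCD7A1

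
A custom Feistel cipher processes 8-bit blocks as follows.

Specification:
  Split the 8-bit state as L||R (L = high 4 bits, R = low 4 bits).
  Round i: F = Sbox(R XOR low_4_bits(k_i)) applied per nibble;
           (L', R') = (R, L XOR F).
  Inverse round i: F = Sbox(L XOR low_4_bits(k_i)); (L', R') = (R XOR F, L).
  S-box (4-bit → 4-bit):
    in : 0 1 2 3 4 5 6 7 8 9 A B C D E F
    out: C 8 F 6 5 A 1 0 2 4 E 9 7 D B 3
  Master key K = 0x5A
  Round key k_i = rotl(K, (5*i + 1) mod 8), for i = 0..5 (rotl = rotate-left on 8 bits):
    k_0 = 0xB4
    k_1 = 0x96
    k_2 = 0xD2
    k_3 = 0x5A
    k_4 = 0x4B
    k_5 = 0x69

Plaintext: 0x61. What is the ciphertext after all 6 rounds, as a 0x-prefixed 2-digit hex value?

s_0 = plaintext = 0x61
s_1 = Round(s_0, k_0) = 0x1C
s_2 = Round(s_1, k_1) = 0xCF
s_3 = Round(s_2, k_2) = 0xF1
s_4 = Round(s_3, k_3) = 0x16
s_5 = Round(s_4, k_4) = 0x6C
s_6 = Round(s_5, k_5) = 0xCC

0xCC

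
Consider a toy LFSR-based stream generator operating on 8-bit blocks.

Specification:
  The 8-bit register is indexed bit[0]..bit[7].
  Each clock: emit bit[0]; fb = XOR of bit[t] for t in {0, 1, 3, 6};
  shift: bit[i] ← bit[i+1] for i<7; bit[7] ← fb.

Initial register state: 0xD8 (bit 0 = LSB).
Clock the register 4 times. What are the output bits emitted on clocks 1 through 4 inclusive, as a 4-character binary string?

reg_0 = 0xD8
clock 1: out=0, reg = 0x6C
clock 2: out=0, reg = 0x36
clock 3: out=0, reg = 0x9B
clock 4: out=1, reg = 0xCD

0001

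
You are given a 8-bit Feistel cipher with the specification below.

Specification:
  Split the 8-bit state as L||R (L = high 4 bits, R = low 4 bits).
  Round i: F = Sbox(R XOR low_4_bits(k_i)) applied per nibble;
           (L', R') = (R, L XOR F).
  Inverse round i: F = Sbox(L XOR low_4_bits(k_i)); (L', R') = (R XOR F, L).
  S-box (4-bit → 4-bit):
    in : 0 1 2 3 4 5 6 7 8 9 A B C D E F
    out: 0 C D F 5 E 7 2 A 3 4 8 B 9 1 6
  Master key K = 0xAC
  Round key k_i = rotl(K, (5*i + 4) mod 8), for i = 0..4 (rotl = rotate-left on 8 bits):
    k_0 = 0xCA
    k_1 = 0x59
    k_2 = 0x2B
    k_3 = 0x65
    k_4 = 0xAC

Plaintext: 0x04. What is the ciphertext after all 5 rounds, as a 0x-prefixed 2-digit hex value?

0xA8

s_0 = plaintext = 0x04
s_1 = Round(s_0, k_0) = 0x41
s_2 = Round(s_1, k_1) = 0x1E
s_3 = Round(s_2, k_2) = 0xEF
s_4 = Round(s_3, k_3) = 0xFA
s_5 = Round(s_4, k_4) = 0xA8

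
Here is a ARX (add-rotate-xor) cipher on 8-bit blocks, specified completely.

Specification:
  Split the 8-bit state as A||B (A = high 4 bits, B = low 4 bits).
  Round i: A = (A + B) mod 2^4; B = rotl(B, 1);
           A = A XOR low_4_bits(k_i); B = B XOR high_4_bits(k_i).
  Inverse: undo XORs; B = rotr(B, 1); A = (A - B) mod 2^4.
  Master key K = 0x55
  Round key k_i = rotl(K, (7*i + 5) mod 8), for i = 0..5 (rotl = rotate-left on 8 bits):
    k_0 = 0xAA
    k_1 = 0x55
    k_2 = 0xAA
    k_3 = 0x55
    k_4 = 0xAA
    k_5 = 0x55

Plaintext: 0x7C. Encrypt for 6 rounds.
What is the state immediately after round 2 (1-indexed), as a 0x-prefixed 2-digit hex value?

0x93

s_0 = plaintext = 0x7C
s_1 = Round(s_0, k_0) = 0x93
s_2 = Round(s_1, k_1) = 0x93
s_3 = Round(s_2, k_2) = 0x6C
s_4 = Round(s_3, k_3) = 0x7C
s_5 = Round(s_4, k_4) = 0x93
s_6 = Round(s_5, k_5) = 0x93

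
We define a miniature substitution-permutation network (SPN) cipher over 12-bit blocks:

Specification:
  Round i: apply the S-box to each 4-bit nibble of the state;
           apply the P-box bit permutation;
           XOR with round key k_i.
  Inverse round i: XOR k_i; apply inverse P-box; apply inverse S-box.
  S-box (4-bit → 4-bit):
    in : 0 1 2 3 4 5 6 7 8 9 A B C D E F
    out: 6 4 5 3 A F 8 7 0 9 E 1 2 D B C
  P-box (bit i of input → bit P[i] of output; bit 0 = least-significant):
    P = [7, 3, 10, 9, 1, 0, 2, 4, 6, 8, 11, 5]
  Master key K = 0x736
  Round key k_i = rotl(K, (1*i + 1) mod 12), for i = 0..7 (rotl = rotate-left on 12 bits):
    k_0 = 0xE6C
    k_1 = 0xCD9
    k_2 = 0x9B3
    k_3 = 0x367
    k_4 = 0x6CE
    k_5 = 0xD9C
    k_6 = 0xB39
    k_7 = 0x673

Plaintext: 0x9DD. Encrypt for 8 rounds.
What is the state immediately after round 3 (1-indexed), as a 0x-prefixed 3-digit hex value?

0x01A

s_0 = plaintext = 0x9DD
s_1 = Round(s_0, k_0) = 0x89A
s_2 = Round(s_1, k_1) = 0xAC3
s_3 = Round(s_2, k_2) = 0x01A
s_4 = Round(s_3, k_3) = 0xC6B
s_5 = Round(s_4, k_4) = 0x75E
s_6 = Round(s_5, k_5) = 0x643
s_7 = Round(s_6, k_6) = 0xB80
s_8 = Round(s_7, k_7) = 0x23B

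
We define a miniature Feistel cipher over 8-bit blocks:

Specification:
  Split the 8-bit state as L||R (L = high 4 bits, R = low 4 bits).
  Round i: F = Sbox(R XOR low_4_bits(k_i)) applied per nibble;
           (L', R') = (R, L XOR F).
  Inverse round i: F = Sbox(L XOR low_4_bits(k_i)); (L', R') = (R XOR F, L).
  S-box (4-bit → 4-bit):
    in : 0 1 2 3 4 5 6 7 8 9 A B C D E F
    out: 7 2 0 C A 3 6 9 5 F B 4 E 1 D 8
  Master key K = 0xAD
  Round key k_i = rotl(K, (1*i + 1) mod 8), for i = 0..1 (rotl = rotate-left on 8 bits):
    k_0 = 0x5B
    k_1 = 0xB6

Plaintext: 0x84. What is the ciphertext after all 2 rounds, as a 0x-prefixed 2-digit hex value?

s_0 = plaintext = 0x84
s_1 = Round(s_0, k_0) = 0x40
s_2 = Round(s_1, k_1) = 0x02

0x02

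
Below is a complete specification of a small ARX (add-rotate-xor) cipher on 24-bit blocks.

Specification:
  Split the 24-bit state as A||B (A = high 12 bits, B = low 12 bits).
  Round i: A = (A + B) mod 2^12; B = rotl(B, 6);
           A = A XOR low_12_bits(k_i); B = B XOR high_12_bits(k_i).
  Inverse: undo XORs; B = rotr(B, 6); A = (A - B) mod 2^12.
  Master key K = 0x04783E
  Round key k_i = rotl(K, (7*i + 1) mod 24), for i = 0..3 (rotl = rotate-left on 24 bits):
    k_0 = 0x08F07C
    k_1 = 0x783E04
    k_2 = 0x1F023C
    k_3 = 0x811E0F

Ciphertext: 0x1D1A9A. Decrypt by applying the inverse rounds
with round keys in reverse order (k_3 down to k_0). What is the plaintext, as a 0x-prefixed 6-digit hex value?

0xFFBACD

s_0 = ciphertext = 0x1D1A9A
s_1 = InvRound(s_0, k_3) = 0xD142CA
s_2 = InvRound(s_1, k_2) = 0x09CE8C
s_3 = InvRound(s_2, k_1) = 0xAB43E4
s_4 = InvRound(s_3, k_0) = 0xFFBACD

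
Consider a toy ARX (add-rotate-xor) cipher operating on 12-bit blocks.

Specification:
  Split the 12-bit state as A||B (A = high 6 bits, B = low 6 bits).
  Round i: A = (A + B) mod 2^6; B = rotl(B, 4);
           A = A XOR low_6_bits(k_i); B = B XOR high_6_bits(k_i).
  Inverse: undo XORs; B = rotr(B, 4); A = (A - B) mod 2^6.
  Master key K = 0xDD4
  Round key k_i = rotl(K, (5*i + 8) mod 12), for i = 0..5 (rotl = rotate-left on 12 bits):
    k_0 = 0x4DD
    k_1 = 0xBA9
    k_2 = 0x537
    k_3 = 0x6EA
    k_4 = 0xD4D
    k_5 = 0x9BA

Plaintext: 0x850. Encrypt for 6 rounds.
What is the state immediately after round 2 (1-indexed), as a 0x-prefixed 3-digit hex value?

0xA9B

s_0 = plaintext = 0x850
s_1 = Round(s_0, k_0) = 0xB17
s_2 = Round(s_1, k_1) = 0xA9B
s_3 = Round(s_2, k_2) = 0xCA2
s_4 = Round(s_3, k_3) = 0xFB3
s_5 = Round(s_4, k_4) = 0xF09
s_6 = Round(s_5, k_5) = 0xFF4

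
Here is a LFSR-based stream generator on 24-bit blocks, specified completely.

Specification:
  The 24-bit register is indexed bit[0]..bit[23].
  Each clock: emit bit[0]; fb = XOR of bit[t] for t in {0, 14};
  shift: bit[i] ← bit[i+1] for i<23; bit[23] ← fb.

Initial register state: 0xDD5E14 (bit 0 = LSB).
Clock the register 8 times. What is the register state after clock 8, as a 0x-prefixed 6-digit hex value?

0x61DD5E

reg_0 = 0xDD5E14
clock 1: out=0, reg = 0xEEAF0A
clock 2: out=0, reg = 0x775785
clock 3: out=1, reg = 0x3BABC2
clock 4: out=0, reg = 0x1DD5E1
clock 5: out=1, reg = 0x0EEAF0
clock 6: out=0, reg = 0x877578
clock 7: out=0, reg = 0xC3BABC
clock 8: out=0, reg = 0x61DD5E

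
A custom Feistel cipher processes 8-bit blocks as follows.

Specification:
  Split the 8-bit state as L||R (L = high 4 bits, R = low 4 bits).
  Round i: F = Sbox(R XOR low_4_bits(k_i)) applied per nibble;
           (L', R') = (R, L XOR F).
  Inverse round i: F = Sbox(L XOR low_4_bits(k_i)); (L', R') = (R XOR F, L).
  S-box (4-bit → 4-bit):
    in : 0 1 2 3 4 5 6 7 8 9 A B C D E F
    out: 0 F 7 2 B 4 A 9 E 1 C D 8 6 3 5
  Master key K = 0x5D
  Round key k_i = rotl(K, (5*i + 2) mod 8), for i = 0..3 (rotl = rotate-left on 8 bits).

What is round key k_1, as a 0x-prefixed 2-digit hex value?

K = 0x5D
k_0 = rotl(K, (5*0+2) mod 8) = rotl(K, 2) = 0x75
k_1 = rotl(K, (5*1+2) mod 8) = rotl(K, 7) = 0xAE

0xAE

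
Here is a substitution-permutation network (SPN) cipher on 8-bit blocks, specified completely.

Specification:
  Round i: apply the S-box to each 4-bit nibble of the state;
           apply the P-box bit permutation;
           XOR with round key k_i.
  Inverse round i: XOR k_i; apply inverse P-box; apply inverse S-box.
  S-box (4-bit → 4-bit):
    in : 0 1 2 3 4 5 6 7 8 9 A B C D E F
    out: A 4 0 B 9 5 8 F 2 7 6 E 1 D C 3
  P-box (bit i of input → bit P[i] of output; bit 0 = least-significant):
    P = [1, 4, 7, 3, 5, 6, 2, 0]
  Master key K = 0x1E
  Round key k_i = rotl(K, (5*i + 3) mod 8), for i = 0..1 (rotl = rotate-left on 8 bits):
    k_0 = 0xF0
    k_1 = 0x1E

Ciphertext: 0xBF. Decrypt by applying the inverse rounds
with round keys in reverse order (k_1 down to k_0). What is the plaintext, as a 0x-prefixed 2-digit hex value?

0x4A

s_0 = ciphertext = 0xBF
s_1 = InvRound(s_0, k_1) = 0x41
s_2 = InvRound(s_1, k_0) = 0x4A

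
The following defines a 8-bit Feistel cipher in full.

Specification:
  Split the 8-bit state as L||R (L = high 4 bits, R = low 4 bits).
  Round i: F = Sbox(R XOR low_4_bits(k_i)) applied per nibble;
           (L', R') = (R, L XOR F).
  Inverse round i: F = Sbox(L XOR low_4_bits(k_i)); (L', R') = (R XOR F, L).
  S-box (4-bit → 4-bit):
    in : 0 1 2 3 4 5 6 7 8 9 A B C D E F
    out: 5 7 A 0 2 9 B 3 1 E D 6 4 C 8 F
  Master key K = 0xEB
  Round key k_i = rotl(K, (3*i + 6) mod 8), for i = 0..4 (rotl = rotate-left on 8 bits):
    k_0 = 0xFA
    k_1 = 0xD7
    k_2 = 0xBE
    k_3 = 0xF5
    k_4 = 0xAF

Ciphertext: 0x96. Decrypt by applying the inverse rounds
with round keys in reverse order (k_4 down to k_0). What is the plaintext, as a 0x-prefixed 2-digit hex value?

0xFF

s_0 = ciphertext = 0x96
s_1 = InvRound(s_0, k_4) = 0xD9
s_2 = InvRound(s_1, k_3) = 0x8D
s_3 = InvRound(s_2, k_2) = 0x68
s_4 = InvRound(s_3, k_1) = 0xF6
s_5 = InvRound(s_4, k_0) = 0xFF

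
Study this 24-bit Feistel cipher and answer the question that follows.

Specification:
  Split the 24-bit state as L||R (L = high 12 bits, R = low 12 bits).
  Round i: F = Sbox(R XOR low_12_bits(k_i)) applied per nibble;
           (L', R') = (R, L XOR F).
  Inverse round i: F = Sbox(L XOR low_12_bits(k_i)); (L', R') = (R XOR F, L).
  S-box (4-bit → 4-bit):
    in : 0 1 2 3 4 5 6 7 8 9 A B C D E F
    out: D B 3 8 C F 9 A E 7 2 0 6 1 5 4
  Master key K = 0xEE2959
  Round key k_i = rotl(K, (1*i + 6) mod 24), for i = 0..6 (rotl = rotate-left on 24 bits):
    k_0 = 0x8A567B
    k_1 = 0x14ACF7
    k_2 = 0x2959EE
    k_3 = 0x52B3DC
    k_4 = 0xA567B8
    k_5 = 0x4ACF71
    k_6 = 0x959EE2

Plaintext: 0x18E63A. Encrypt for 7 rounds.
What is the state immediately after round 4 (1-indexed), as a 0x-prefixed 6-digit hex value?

s_0 = plaintext = 0x18E63A
s_1 = Round(s_0, k_0) = 0x63AC45
s_2 = Round(s_1, k_1) = 0xC45B39
s_3 = Round(s_2, k_2) = 0xB39F5F
s_4 = Round(s_3, k_3) = 0xF5FDD1
s_5 = Round(s_4, k_4) = 0xDD1DC8
s_6 = Round(s_5, k_5) = 0xDC8ED6
s_7 = Round(s_6, k_6) = 0xED6044

0xF5FDD1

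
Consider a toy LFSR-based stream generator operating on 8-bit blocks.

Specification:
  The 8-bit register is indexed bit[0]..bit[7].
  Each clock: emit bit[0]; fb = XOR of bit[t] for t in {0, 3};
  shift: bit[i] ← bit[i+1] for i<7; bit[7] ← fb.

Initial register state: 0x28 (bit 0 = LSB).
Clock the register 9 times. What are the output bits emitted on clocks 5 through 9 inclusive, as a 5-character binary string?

reg_0 = 0x28
clock 1: out=0, reg = 0x94
clock 2: out=0, reg = 0x4A
clock 3: out=0, reg = 0xA5
clock 4: out=1, reg = 0xD2
clock 5: out=0, reg = 0x69
clock 6: out=1, reg = 0x34
clock 7: out=0, reg = 0x1A
clock 8: out=0, reg = 0x8D
clock 9: out=1, reg = 0x46

01001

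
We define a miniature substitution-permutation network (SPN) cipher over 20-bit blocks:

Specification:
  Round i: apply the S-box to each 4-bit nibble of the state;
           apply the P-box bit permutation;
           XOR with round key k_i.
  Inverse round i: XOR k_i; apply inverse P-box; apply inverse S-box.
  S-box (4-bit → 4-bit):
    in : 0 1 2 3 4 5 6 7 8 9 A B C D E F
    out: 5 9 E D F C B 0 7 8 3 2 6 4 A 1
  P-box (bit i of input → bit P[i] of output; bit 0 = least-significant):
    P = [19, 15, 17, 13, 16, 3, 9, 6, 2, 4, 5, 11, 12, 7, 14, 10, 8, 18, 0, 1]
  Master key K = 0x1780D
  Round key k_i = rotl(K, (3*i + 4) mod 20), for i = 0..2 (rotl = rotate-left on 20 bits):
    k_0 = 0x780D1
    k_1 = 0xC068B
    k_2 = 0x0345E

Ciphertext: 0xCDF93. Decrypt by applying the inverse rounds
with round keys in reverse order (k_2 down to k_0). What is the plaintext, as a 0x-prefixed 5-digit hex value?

s_0 = ciphertext = 0xCDF93
s_1 = InvRound(s_0, k_2) = 0x8C126
s_2 = InvRound(s_1, k_1) = 0x820CB
s_3 = InvRound(s_2, k_0) = 0xE7BA4

0xE7BA4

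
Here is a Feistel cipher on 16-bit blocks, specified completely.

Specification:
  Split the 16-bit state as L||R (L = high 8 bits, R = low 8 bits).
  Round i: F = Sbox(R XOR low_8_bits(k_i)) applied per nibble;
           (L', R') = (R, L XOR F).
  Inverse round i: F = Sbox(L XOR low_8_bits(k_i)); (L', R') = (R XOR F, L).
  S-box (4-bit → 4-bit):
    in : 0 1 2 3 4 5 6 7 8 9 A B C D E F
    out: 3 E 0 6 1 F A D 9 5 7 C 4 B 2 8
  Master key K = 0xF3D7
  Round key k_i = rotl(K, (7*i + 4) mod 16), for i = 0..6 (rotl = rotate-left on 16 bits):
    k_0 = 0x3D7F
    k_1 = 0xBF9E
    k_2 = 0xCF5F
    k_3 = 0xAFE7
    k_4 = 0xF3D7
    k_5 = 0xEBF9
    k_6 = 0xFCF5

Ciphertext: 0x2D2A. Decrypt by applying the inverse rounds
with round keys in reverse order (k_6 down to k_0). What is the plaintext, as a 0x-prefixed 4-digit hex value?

s_0 = ciphertext = 0x2D2A
s_1 = InvRound(s_0, k_6) = 0x932D
s_2 = InvRound(s_1, k_5) = 0x8A93
s_3 = InvRound(s_2, k_4) = 0x688A
s_4 = InvRound(s_3, k_3) = 0x1268
s_5 = InvRound(s_4, k_2) = 0x7312
s_6 = InvRound(s_5, k_1) = 0x3973
s_7 = InvRound(s_6, k_0) = 0x6939

0x6939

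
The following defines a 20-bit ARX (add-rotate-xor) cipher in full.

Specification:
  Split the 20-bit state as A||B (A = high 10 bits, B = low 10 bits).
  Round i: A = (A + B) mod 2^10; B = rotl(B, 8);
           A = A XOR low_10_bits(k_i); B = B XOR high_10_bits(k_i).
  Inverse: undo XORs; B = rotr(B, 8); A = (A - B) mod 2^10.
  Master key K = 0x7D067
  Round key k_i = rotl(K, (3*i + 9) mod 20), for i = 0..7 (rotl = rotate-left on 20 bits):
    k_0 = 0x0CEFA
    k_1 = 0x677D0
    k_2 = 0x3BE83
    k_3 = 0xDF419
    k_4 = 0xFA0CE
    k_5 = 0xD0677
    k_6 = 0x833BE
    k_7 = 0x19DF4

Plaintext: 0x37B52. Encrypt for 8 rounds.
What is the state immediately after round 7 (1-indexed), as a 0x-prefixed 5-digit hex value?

s_0 = plaintext = 0x37B52
s_1 = Round(s_0, k_0) = 0xB2AE7
s_2 = Round(s_1, k_1) = 0x98624
s_3 = Round(s_2, k_2) = 0x81866
s_4 = Round(s_3, k_3) = 0x9D564
s_5 = Round(s_4, k_4) = 0xC5FB1
s_6 = Round(s_5, k_5) = 0x2FEAD
s_7 = Round(s_6, k_6) = 0x34BA7
s_8 = Round(s_7, k_7) = 0x6378E

0x34BA7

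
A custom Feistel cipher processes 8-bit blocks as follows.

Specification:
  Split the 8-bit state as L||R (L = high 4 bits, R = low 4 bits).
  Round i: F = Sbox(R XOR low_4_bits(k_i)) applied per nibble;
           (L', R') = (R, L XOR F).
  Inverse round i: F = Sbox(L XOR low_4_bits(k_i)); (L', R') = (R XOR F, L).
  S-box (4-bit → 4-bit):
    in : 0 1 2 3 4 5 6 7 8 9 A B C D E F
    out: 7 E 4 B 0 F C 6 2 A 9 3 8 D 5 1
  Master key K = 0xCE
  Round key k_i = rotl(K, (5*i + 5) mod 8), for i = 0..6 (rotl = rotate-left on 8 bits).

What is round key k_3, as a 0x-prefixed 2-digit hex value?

K = 0xCE
k_0 = rotl(K, (5*0+5) mod 8) = rotl(K, 5) = 0xD9
k_1 = rotl(K, (5*1+5) mod 8) = rotl(K, 2) = 0x3B
k_2 = rotl(K, (5*2+5) mod 8) = rotl(K, 7) = 0x67
k_3 = rotl(K, (5*3+5) mod 8) = rotl(K, 4) = 0xEC

0xEC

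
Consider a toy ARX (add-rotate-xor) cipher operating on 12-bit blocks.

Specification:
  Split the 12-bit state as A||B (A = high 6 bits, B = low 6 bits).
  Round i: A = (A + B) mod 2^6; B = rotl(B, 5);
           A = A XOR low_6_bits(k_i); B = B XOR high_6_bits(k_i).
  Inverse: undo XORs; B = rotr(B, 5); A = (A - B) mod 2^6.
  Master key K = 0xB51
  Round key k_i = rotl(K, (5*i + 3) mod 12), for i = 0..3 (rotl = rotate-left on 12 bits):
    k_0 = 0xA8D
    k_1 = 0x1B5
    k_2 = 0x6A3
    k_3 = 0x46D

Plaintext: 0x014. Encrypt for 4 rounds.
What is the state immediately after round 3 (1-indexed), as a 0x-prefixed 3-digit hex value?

0x051

s_0 = plaintext = 0x014
s_1 = Round(s_0, k_0) = 0x660
s_2 = Round(s_1, k_1) = 0x316
s_3 = Round(s_2, k_2) = 0x051
s_4 = Round(s_3, k_3) = 0xFF9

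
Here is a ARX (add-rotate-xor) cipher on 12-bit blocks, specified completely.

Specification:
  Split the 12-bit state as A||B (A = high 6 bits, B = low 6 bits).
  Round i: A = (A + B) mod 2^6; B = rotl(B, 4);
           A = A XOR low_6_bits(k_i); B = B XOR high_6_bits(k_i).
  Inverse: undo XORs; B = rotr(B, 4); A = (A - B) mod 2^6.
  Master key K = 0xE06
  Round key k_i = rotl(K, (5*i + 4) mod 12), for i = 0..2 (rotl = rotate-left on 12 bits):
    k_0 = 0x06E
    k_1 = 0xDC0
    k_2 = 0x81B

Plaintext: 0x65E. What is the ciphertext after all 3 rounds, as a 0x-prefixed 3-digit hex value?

s_0 = plaintext = 0x65E
s_1 = Round(s_0, k_0) = 0x666
s_2 = Round(s_1, k_1) = 0xFDE
s_3 = Round(s_2, k_2) = 0x187

0x187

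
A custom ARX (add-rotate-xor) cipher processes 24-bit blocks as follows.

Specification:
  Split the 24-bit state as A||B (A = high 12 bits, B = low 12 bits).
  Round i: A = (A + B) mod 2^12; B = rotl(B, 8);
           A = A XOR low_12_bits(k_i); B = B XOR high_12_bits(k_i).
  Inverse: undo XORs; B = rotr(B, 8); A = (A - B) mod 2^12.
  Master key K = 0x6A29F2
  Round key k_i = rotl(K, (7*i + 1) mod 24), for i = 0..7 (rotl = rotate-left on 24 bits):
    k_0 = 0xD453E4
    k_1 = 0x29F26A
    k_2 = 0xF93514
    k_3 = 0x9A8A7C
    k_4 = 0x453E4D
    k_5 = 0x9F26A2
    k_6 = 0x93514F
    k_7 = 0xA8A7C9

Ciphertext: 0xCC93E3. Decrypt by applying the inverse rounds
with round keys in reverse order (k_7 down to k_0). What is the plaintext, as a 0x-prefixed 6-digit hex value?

s_0 = ciphertext = 0xCC93E3
s_1 = InvRound(s_0, k_7) = 0x467699
s_2 = InvRound(s_1, k_6) = 0xA59ACF
s_3 = InvRound(s_2, k_5) = 0x9283D3
s_4 = InvRound(s_3, k_4) = 0xF5E807
s_5 = InvRound(s_4, k_3) = 0xA31AF1
s_6 = InvRound(s_5, k_2) = 0x900625
s_7 = InvRound(s_6, k_1) = 0xFC6BA4
s_8 = InvRound(s_7, k_0) = 0xE0CE16

0xE0CE16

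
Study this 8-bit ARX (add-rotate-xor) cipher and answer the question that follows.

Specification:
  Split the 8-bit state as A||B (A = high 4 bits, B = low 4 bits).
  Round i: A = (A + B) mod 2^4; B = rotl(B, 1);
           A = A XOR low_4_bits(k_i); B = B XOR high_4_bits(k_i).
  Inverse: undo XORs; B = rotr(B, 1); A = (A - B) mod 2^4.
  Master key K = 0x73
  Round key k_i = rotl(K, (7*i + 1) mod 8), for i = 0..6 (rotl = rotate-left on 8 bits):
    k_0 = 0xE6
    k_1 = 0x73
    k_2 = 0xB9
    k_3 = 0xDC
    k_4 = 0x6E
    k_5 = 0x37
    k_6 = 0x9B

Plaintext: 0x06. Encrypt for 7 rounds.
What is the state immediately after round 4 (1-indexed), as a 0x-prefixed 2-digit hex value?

s_0 = plaintext = 0x06
s_1 = Round(s_0, k_0) = 0x02
s_2 = Round(s_1, k_1) = 0x13
s_3 = Round(s_2, k_2) = 0xDD
s_4 = Round(s_3, k_3) = 0x66
s_5 = Round(s_4, k_4) = 0x2A
s_6 = Round(s_5, k_5) = 0xB6
s_7 = Round(s_6, k_6) = 0xA5

0x66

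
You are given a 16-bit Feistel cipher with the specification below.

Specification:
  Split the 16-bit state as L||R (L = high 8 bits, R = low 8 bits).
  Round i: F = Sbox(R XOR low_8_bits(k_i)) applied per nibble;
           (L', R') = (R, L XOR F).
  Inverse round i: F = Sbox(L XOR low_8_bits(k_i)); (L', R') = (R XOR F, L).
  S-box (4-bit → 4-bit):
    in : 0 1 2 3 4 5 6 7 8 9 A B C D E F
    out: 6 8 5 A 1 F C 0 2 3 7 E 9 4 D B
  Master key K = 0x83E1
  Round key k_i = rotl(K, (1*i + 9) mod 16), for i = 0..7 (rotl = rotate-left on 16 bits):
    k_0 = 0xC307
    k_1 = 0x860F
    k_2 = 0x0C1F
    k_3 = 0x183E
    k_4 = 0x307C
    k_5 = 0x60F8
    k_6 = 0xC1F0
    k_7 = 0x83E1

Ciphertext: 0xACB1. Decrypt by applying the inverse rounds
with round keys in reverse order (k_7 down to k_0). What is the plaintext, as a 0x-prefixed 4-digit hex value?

s_0 = ciphertext = 0xACB1
s_1 = InvRound(s_0, k_7) = 0xA5AC
s_2 = InvRound(s_1, k_6) = 0x53A5
s_3 = InvRound(s_2, k_5) = 0xDB53
s_4 = InvRound(s_3, k_4) = 0x23DB
s_5 = InvRound(s_4, k_3) = 0x5F23
s_6 = InvRound(s_5, k_2) = 0x355F
s_7 = InvRound(s_6, k_1) = 0xF835
s_8 = InvRound(s_7, k_0) = 0x8EF8

0x8EF8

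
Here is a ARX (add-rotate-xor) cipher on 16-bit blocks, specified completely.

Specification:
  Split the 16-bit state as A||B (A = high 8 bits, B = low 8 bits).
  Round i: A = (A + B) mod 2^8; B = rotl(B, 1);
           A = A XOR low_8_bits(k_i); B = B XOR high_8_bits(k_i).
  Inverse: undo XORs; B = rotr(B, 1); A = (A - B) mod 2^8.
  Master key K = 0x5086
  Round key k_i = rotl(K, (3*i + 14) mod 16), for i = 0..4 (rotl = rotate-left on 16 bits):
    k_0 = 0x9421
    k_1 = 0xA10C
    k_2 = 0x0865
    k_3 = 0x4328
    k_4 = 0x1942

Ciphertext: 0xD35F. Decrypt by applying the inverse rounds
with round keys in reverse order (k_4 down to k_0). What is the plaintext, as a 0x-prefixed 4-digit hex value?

0x3725

s_0 = ciphertext = 0xD35F
s_1 = InvRound(s_0, k_4) = 0x6E23
s_2 = InvRound(s_1, k_3) = 0x1630
s_3 = InvRound(s_2, k_2) = 0x571C
s_4 = InvRound(s_3, k_1) = 0x7DDE
s_5 = InvRound(s_4, k_0) = 0x3725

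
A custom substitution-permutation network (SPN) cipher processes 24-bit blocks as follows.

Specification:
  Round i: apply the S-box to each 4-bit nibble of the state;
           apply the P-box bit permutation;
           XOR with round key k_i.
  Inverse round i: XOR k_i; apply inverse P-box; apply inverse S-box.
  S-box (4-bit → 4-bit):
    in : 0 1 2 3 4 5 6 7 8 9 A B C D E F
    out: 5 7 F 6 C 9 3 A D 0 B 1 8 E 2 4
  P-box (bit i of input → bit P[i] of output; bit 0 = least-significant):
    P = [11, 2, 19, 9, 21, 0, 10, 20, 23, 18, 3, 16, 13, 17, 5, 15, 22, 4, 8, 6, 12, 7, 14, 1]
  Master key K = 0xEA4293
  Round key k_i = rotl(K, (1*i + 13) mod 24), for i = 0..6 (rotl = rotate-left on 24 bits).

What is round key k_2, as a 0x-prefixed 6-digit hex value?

0x49F521

K = 0xEA4293
k_0 = rotl(K, (1*0+13) mod 24) = rotl(K, 13) = 0x527D48
k_1 = rotl(K, (1*1+13) mod 24) = rotl(K, 14) = 0xA4FA90
k_2 = rotl(K, (1*2+13) mod 24) = rotl(K, 15) = 0x49F521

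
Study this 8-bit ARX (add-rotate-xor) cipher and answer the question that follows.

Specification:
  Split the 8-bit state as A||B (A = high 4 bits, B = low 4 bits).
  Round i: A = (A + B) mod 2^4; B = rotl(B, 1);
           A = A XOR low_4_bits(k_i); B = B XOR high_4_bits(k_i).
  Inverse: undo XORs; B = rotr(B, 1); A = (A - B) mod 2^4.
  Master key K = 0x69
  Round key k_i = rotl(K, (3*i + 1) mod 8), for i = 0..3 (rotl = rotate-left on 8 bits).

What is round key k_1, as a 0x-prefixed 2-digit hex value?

K = 0x69
k_0 = rotl(K, (3*0+1) mod 8) = rotl(K, 1) = 0xD2
k_1 = rotl(K, (3*1+1) mod 8) = rotl(K, 4) = 0x96

0x96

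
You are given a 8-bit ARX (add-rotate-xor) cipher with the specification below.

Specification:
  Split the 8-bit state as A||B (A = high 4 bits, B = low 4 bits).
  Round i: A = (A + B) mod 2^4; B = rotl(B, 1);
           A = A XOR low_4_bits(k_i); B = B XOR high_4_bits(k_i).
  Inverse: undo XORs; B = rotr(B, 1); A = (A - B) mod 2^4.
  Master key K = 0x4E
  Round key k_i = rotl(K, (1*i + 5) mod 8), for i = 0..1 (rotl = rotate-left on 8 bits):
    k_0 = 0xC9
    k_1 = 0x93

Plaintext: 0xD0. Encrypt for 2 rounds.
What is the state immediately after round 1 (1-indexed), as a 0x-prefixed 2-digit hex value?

0x4C

s_0 = plaintext = 0xD0
s_1 = Round(s_0, k_0) = 0x4C
s_2 = Round(s_1, k_1) = 0x30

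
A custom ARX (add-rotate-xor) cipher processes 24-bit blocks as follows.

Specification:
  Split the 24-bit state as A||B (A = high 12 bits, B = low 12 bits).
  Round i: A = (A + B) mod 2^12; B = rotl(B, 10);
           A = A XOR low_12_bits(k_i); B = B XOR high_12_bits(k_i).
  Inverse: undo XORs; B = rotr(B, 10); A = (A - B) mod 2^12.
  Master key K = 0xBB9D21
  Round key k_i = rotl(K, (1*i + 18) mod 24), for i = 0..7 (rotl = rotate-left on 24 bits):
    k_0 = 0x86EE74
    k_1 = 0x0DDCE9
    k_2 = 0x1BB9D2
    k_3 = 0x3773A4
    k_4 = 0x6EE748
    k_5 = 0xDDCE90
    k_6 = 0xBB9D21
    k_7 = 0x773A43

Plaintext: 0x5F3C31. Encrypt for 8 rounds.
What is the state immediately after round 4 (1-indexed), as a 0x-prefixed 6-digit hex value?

s_0 = plaintext = 0x5F3C31
s_1 = Round(s_0, k_0) = 0xC50F62
s_2 = Round(s_1, k_1) = 0x75BB05
s_3 = Round(s_2, k_2) = 0xBB277A
s_4 = Round(s_3, k_3) = 0x088AA9
s_5 = Round(s_4, k_4) = 0xC79044
s_6 = Round(s_5, k_5) = 0x22DDCD
s_7 = Round(s_6, k_6) = 0x2DBCCA
s_8 = Round(s_7, k_7) = 0x5E6C41

0x088AA9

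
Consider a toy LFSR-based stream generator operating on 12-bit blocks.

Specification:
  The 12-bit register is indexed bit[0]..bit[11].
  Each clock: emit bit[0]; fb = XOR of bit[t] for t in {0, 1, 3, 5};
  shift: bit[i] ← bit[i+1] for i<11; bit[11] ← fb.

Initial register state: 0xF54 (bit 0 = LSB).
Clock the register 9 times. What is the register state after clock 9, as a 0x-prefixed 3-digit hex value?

reg_0 = 0xF54
clock 1: out=0, reg = 0x7AA
clock 2: out=0, reg = 0xBD5
clock 3: out=1, reg = 0xDEA
clock 4: out=0, reg = 0xEF5
clock 5: out=1, reg = 0x77A
clock 6: out=0, reg = 0xBBD
clock 7: out=1, reg = 0xDDE
clock 8: out=0, reg = 0x6EF
clock 9: out=1, reg = 0x377

0x377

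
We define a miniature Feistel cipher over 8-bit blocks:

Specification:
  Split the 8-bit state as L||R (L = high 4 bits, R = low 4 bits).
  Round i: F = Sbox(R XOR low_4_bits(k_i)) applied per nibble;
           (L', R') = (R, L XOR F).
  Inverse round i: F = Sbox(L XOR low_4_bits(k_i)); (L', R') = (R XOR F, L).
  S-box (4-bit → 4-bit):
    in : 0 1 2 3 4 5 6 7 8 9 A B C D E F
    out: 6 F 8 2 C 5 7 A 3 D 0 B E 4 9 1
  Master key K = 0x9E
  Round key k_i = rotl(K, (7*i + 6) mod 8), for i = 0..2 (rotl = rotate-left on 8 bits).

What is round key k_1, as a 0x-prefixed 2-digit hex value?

K = 0x9E
k_0 = rotl(K, (7*0+6) mod 8) = rotl(K, 6) = 0xA7
k_1 = rotl(K, (7*1+6) mod 8) = rotl(K, 5) = 0xD3

0xD3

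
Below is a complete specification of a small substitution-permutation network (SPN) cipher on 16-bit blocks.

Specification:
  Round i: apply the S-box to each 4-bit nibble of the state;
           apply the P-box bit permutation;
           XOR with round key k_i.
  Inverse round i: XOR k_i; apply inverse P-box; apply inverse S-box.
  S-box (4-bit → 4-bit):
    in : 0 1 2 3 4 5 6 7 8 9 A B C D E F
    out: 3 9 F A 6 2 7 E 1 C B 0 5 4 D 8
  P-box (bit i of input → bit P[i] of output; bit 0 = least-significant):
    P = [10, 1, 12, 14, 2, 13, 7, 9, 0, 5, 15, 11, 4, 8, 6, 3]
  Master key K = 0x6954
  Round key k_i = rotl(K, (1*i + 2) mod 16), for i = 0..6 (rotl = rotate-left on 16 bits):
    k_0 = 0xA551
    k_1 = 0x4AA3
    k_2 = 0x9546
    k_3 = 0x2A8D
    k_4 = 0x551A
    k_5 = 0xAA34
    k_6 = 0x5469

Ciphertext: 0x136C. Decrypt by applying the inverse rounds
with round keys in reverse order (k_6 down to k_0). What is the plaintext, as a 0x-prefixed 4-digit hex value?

s_0 = ciphertext = 0x136C
s_1 = InvRound(s_0, k_6) = 0x5811
s_2 = InvRound(s_1, k_5) = 0xB6A9
s_3 = InvRound(s_2, k_4) = 0x0673
s_4 = InvRound(s_3, k_3) = 0xE360
s_5 = InvRound(s_4, k_2) = 0xB5A2
s_6 = InvRound(s_5, k_1) = 0x5E3E
s_7 = InvRound(s_6, k_0) = 0x72A7

0x72A7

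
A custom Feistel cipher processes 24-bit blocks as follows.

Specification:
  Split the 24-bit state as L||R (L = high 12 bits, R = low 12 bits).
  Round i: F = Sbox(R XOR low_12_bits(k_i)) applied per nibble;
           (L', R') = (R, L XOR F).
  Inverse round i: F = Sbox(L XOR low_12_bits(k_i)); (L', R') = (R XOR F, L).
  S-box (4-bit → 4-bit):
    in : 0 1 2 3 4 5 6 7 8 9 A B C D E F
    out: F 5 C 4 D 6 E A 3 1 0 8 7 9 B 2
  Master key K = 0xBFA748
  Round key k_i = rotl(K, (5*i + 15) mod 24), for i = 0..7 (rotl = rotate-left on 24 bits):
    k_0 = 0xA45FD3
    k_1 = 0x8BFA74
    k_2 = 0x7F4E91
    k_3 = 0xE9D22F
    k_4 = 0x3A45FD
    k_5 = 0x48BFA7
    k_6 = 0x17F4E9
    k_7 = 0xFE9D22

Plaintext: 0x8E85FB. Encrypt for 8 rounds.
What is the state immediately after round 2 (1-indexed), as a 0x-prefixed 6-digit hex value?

s_0 = plaintext = 0x8E85FB
s_1 = Round(s_0, k_0) = 0x5FB82B
s_2 = Round(s_1, k_1) = 0x82B999
s_3 = Round(s_2, k_2) = 0x9992D8
s_4 = Round(s_3, k_3) = 0x2D86B3
s_5 = Round(s_4, k_4) = 0x6B3603
s_6 = Round(s_5, k_5) = 0x6037BE
s_7 = Round(s_6, k_6) = 0x7BE269
s_8 = Round(s_7, k_7) = 0x269566

0x82B999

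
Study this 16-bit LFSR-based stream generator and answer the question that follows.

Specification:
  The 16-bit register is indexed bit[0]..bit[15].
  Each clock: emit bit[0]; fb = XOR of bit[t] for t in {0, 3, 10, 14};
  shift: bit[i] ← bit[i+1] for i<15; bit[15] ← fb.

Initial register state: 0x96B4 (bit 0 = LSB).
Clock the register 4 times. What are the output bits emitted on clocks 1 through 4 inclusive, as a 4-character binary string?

0010

reg_0 = 0x96B4
clock 1: out=0, reg = 0xCB5A
clock 2: out=0, reg = 0x65AD
clock 3: out=1, reg = 0x32D6
clock 4: out=0, reg = 0x196B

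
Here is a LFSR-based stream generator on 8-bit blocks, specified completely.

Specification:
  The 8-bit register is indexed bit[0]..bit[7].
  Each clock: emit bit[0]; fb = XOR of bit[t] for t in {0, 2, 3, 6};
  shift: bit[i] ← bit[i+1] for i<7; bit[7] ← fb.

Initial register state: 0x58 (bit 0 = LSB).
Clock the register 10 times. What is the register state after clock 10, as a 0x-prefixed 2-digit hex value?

0x65

reg_0 = 0x58
clock 1: out=0, reg = 0x2C
clock 2: out=0, reg = 0x16
clock 3: out=0, reg = 0x8B
clock 4: out=1, reg = 0x45
clock 5: out=1, reg = 0xA2
clock 6: out=0, reg = 0x51
clock 7: out=1, reg = 0x28
clock 8: out=0, reg = 0x94
clock 9: out=0, reg = 0xCA
clock 10: out=0, reg = 0x65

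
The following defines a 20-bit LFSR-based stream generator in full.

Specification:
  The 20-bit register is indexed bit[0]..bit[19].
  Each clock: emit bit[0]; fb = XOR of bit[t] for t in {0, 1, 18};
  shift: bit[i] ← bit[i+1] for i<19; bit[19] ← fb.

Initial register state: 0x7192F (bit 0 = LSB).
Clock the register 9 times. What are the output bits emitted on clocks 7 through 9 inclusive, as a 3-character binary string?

reg_0 = 0x7192F
clock 1: out=1, reg = 0xB8C97
clock 2: out=1, reg = 0x5C64B
clock 3: out=1, reg = 0xAE325
clock 4: out=1, reg = 0xD7192
clock 5: out=0, reg = 0x6B8C9
clock 6: out=1, reg = 0x35C64
clock 7: out=0, reg = 0x1AE32
clock 8: out=0, reg = 0x8D719
clock 9: out=1, reg = 0xC6B8C

001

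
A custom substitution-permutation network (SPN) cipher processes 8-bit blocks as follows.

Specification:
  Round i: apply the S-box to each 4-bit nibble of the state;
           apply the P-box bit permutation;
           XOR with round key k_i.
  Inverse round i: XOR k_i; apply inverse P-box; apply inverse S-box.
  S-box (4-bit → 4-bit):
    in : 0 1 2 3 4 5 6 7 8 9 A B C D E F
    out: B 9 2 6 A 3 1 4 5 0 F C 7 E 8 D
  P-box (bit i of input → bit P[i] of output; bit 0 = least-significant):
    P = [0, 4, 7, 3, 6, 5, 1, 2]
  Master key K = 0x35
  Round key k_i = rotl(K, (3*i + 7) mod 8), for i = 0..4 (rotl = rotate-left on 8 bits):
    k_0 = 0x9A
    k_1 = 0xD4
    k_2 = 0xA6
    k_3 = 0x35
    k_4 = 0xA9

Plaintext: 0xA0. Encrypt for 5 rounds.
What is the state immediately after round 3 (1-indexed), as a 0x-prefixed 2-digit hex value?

s_0 = plaintext = 0xA0
s_1 = Round(s_0, k_0) = 0xE5
s_2 = Round(s_1, k_1) = 0xC1
s_3 = Round(s_2, k_2) = 0xCD
s_4 = Round(s_3, k_3) = 0xCF
s_5 = Round(s_4, k_4) = 0x42

0xCD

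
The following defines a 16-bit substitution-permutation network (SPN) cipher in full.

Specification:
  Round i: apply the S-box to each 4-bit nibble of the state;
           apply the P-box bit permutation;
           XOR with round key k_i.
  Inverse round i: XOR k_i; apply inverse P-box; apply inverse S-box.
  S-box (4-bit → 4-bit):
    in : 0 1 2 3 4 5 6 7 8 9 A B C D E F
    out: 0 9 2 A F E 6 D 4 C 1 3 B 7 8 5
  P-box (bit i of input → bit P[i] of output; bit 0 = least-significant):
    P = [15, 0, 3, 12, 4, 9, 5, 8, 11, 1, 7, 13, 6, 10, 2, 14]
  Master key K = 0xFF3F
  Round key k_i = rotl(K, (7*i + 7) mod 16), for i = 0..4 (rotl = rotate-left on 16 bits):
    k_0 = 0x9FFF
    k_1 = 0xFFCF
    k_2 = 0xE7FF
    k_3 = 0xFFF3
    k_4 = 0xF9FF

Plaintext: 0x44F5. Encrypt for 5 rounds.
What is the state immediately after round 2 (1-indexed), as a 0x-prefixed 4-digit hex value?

s_0 = plaintext = 0x44F5
s_1 = Round(s_0, k_0) = 0xE300
s_2 = Round(s_1, k_1) = 0x9FCD
s_3 = Round(s_2, k_2) = 0x2C62
s_4 = Round(s_3, k_3) = 0xD1D0
s_5 = Round(s_4, k_4) = 0xD78B

0x9FCD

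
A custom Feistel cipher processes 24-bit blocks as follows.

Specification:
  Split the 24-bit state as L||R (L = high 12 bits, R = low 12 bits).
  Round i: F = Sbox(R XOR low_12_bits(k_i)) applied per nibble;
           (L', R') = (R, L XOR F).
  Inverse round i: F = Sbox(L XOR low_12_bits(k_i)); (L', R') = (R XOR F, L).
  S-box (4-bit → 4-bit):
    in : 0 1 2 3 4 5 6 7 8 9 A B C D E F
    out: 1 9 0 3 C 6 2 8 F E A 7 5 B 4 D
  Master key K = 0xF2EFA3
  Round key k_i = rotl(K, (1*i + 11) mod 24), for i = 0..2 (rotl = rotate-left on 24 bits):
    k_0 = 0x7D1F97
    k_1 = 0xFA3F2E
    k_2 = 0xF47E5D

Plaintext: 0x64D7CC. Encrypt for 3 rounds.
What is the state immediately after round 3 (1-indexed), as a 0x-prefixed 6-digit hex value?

s_0 = plaintext = 0x64D7CC
s_1 = Round(s_0, k_0) = 0x7CC92A
s_2 = Round(s_1, k_1) = 0x92A5D0
s_3 = Round(s_2, k_2) = 0x5D0ED1

0x5D0ED1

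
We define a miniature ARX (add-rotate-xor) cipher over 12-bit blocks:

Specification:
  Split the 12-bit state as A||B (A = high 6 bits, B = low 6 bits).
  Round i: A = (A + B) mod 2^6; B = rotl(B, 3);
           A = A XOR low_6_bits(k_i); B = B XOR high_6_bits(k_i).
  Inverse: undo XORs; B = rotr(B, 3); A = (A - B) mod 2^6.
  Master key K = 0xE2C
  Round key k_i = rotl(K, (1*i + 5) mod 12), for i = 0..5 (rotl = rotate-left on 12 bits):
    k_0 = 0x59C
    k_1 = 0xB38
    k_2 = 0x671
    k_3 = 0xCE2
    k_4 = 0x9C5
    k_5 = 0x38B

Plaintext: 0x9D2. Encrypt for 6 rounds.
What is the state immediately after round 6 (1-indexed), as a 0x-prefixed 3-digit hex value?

0x2C6

s_0 = plaintext = 0x9D2
s_1 = Round(s_0, k_0) = 0x944
s_2 = Round(s_1, k_1) = 0x44C
s_3 = Round(s_2, k_2) = 0xB38
s_4 = Round(s_3, k_3) = 0x1B4
s_5 = Round(s_4, k_4) = 0xFC1
s_6 = Round(s_5, k_5) = 0x2C6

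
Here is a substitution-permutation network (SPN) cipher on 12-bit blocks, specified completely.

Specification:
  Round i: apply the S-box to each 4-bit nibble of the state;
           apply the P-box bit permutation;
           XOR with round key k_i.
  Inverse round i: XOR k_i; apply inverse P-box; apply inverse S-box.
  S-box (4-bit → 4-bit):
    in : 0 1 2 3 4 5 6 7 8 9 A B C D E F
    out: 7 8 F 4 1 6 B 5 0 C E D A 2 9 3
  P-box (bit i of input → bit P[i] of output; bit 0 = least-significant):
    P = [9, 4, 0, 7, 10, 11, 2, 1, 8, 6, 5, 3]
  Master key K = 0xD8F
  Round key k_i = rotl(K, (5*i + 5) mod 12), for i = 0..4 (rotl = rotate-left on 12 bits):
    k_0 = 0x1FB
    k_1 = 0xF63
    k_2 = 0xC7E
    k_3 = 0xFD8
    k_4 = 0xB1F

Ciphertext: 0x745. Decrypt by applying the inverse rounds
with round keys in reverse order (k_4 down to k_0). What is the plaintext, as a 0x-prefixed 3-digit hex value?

s_0 = ciphertext = 0x745
s_1 = InvRound(s_0, k_4) = 0xC6D
s_2 = InvRound(s_1, k_3) = 0x732
s_3 = InvRound(s_2, k_2) = 0x654
s_4 = InvRound(s_3, k_1) = 0x7A5
s_5 = InvRound(s_4, k_0) = 0xCBF

0xCBF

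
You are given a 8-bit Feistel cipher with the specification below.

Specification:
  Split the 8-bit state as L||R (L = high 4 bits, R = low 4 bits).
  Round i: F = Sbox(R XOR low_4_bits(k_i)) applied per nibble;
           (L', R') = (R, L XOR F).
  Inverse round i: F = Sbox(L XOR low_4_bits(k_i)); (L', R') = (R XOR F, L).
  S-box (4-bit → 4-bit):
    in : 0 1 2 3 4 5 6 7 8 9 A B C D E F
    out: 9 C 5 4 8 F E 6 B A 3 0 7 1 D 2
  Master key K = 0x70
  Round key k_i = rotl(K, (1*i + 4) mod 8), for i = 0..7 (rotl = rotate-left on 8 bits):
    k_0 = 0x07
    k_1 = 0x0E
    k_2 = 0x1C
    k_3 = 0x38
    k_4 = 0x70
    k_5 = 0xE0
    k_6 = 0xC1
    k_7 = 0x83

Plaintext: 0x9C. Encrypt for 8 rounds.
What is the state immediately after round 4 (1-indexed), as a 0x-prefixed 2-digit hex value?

s_0 = plaintext = 0x9C
s_1 = Round(s_0, k_0) = 0xC9
s_2 = Round(s_1, k_1) = 0x9A
s_3 = Round(s_2, k_2) = 0xA7
s_4 = Round(s_3, k_3) = 0x78
s_5 = Round(s_4, k_4) = 0x8C
s_6 = Round(s_5, k_5) = 0xCF
s_7 = Round(s_6, k_6) = 0xF1
s_8 = Round(s_7, k_7) = 0x1A

0x78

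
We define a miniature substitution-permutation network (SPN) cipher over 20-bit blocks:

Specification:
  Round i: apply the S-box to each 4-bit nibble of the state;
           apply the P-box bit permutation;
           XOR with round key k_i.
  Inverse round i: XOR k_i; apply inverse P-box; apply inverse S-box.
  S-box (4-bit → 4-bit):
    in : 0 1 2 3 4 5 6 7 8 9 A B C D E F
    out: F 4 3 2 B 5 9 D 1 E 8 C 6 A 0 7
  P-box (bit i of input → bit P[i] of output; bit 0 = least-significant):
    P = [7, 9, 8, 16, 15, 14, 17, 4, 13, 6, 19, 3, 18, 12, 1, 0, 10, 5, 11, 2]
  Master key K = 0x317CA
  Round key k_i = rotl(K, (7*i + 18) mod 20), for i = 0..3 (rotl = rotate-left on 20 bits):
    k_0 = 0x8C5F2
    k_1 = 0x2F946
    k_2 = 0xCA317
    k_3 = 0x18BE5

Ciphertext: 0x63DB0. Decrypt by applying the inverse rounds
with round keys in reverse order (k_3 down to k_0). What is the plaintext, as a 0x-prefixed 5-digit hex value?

0x0D8D7

s_0 = ciphertext = 0x63DB0
s_1 = InvRound(s_0, k_3) = 0x6427D
s_2 = InvRound(s_1, k_2) = 0x310F1
s_3 = InvRound(s_2, k_1) = 0x9B847
s_4 = InvRound(s_3, k_0) = 0x0D8D7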